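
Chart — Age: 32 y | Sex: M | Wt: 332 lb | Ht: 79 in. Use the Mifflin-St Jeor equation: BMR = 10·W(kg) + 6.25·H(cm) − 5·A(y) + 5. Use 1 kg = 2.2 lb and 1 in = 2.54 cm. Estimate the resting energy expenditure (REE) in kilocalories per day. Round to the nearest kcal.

Convert to metric: weight = 332 ÷ 2.2 = 150.9091 kg; height = 79 × 2.54 = 200.66 cm.
Mifflin-St Jeor (male): BMR = 10(150.9091) + 6.25(200.66) − 5(32) + 5 = 1509.0909 + 1254.125 − 160 + 5 = 2608.2159 kcal/day.

2608 kilocalories per day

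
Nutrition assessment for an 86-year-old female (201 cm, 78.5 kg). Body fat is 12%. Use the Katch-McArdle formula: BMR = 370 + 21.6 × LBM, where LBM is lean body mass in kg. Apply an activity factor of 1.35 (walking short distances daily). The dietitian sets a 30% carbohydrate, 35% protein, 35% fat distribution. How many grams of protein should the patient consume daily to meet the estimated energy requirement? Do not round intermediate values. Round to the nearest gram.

220 g/day

LBM = 78.5 × (1 − 0.12) = 69.08 kg. Katch-McArdle: BMR = 370 + 21.6 × 69.08 = 1862.128 kcal/day.
TEE = 1862.128 × 1.35 = 2513.8728 kcal/day.
Protein energy = 35% × 2513.8728 = 879.8555 kcal.
Protein = 879.8555 ÷ 4 kcal/g = 219.9639 g.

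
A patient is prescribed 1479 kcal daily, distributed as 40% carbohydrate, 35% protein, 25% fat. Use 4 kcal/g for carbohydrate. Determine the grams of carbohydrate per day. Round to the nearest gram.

Carbohydrate energy = 40% × 1479 = 591.6 kcal.
At 4 kcal/g: 591.6 ÷ 4 = 147.9 g.

148 g/day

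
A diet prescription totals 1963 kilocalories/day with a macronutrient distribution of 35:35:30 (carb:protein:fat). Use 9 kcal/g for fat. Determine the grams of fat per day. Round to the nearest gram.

65 g/day

Fat energy = 30% × 1963 = 588.9 kcal.
At 9 kcal/g: 588.9 ÷ 9 = 65.4333 g.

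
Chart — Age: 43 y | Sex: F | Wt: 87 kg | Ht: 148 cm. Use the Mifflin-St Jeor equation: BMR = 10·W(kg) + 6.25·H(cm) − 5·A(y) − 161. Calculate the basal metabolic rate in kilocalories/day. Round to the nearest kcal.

1419 kilocalories/day

Mifflin-St Jeor (female): BMR = 10(87) + 6.25(148) − 5(43) − 161 = 870 + 925 − 215 − 161 = 1419 kcal/day.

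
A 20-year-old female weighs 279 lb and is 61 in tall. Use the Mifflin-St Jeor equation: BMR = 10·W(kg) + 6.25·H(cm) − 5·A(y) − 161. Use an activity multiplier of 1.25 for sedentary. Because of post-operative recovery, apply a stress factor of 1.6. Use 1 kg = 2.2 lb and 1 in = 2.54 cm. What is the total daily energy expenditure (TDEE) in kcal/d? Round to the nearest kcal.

Convert to metric: weight = 279 ÷ 2.2 = 126.8182 kg; height = 61 × 2.54 = 154.94 cm.
Mifflin-St Jeor (female): BMR = 10(126.8182) + 6.25(154.94) − 5(20) − 161 = 1268.1818 + 968.375 − 100 − 161 = 1975.5568 kcal/day.
TEE = BMR × activity factor = 1975.5568 × 1.25 = 2469.446 kcal/day.
Apply stress factor: 2469.446 × 1.6 = 3951.1136 kcal/day.

3951 kcal/d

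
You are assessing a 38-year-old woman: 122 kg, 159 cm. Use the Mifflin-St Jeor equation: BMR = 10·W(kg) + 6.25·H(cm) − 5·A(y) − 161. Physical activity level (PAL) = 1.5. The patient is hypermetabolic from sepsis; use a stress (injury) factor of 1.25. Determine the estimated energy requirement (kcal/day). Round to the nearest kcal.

3493 kcal/day

Mifflin-St Jeor (female): BMR = 10(122) + 6.25(159) − 5(38) − 161 = 1220 + 993.75 − 190 − 161 = 1862.75 kcal/day.
TEE = BMR × activity factor = 1862.75 × 1.5 = 2794.125 kcal/day.
Apply stress factor: 2794.125 × 1.25 = 3492.6563 kcal/day.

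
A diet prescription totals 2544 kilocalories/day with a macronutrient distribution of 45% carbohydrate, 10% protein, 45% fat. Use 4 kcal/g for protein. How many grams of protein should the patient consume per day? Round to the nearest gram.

Protein energy = 10% × 2544 = 254.4 kcal.
At 4 kcal/g: 254.4 ÷ 4 = 63.6 g.

64 g/day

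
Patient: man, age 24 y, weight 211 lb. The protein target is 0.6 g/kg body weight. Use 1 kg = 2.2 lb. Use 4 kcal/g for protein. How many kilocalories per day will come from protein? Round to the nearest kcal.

Weight in kg = 211 ÷ 2.2 = 95.9091 kg.
Protein = 0.6 g/kg × 95.9091 kg = 57.5455 g/day.
Protein energy = 57.5455 g × 4 kcal/g = 230.1818 kcal/day.

230 kcal/day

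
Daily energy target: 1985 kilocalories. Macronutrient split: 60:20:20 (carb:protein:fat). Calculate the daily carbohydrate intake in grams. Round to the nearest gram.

298 g/day

Carbohydrate energy = 60% × 1985 = 1191 kcal.
At 4 kcal/g: 1191 ÷ 4 = 297.75 g.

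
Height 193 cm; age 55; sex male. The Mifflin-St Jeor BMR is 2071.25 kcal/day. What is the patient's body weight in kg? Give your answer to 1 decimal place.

113.5 kg

2071.25 = 10·W + 6.25(193) − 5(55) + 5
10·W = 2071.25 − 936.25 = 1135, so W = 113.5 kg.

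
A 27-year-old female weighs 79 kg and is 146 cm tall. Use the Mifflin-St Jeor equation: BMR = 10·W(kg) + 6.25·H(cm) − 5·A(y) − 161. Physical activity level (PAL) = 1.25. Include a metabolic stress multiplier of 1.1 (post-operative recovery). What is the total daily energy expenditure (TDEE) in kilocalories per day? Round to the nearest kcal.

1934 kilocalories per day

Mifflin-St Jeor (female): BMR = 10(79) + 6.25(146) − 5(27) − 161 = 790 + 912.5 − 135 − 161 = 1406.5 kcal/day.
TEE = BMR × activity factor = 1406.5 × 1.25 = 1758.125 kcal/day.
Apply stress factor: 1758.125 × 1.1 = 1933.9375 kcal/day.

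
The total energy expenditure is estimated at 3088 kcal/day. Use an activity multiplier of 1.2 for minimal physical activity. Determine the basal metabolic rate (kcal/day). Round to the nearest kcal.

2573 kcal/day

BMR = TEE ÷ activity factor = 3088 ÷ 1.2 = 2573.3333 kcal/day.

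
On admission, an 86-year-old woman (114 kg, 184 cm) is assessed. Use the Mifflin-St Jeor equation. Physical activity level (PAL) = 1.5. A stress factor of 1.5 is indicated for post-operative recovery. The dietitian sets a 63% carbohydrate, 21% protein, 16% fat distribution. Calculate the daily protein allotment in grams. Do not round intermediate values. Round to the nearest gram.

Mifflin-St Jeor (female): BMR = 10(114) + 6.25(184) − 5(86) − 161 = 1140 + 1150 − 430 − 161 = 1699 kcal/day.
TEE = 1699 × 1.5 = 2548.5 kcal/day.
With stress factor 1.5: 2548.5 × 1.5 = 3822.75 kcal/day.
Protein energy = 21% × 3822.75 = 802.7775 kcal.
Protein = 802.7775 ÷ 4 kcal/g = 200.6944 g.

201 g/day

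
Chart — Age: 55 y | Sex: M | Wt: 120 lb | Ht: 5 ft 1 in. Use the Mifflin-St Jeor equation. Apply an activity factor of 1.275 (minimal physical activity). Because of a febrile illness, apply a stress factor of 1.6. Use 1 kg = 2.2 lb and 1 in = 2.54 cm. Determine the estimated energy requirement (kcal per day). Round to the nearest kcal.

Convert to metric: weight = 120 ÷ 2.2 = 54.5455 kg; height = (5×12 + 1) × 2.54 = 61 × 2.54 = 154.94 cm.
Mifflin-St Jeor (male): BMR = 10(54.5455) + 6.25(154.94) − 5(55) + 5 = 545.4545 + 968.375 − 275 + 5 = 1243.8295 kcal/day.
TEE = BMR × activity factor = 1243.8295 × 1.275 = 1585.8827 kcal/day.
Apply stress factor: 1585.8827 × 1.6 = 2537.4123 kcal/day.

2537 kcal per day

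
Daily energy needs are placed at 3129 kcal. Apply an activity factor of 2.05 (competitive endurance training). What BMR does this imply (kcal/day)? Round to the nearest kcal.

BMR = TEE ÷ activity factor = 3129 ÷ 2.05 = 1526.3415 kcal/day.

1526 kcal/day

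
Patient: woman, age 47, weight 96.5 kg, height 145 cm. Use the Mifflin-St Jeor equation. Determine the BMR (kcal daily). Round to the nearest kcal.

1475 kcal daily

Mifflin-St Jeor (female): BMR = 10(96.5) + 6.25(145) − 5(47) − 161 = 965 + 906.25 − 235 − 161 = 1475.25 kcal/day.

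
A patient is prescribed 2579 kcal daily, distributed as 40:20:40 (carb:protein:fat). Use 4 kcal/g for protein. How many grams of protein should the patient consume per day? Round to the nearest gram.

129 g/day

Protein energy = 20% × 2579 = 515.8 kcal.
At 4 kcal/g: 515.8 ÷ 4 = 128.95 g.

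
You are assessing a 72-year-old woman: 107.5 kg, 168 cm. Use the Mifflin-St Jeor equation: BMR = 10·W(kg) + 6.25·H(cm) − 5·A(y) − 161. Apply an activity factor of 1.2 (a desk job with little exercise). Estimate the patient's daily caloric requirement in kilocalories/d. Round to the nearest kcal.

Mifflin-St Jeor (female): BMR = 10(107.5) + 6.25(168) − 5(72) − 161 = 1075 + 1050 − 360 − 161 = 1604 kcal/day.
TEE = BMR × activity factor = 1604 × 1.2 = 1924.8 kcal/day.

1925 kilocalories/d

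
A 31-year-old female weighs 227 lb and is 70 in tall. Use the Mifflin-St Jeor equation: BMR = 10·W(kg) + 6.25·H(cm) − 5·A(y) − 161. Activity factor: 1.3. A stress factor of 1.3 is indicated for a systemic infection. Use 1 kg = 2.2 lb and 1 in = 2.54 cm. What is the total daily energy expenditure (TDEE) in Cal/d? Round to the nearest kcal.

3088 Cal/d

Convert to metric: weight = 227 ÷ 2.2 = 103.1818 kg; height = 70 × 2.54 = 177.8 cm.
Mifflin-St Jeor (female): BMR = 10(103.1818) + 6.25(177.8) − 5(31) − 161 = 1031.8182 + 1111.25 − 155 − 161 = 1827.0682 kcal/day.
TEE = BMR × activity factor = 1827.0682 × 1.3 = 2375.1886 kcal/day.
Apply stress factor: 2375.1886 × 1.3 = 3087.7452 kcal/day.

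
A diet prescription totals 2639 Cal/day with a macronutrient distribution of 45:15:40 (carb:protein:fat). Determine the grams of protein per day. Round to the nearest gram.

99 g/day

Protein energy = 15% × 2639 = 395.85 kcal.
At 4 kcal/g: 395.85 ÷ 4 = 98.9625 g.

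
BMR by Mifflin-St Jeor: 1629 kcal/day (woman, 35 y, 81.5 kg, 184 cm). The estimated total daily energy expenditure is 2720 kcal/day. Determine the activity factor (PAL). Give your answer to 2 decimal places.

Activity factor = TEE ÷ BMR = 2720 ÷ 1629 = 1.67.

1.67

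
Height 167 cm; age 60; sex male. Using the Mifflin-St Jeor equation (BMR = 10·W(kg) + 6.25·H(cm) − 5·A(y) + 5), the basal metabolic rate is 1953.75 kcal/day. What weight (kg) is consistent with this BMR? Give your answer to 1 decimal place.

1953.75 = 10·W + 6.25(167) − 5(60) + 5
10·W = 1953.75 − 748.75 = 1205, so W = 120.5 kg.

120.5 kg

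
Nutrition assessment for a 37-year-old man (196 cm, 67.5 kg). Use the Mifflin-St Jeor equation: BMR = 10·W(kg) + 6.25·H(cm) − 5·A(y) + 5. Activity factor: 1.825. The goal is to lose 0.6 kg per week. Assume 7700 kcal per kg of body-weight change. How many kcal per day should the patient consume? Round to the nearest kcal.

2479 kcal per day

Mifflin-St Jeor (male): BMR = 10(67.5) + 6.25(196) − 5(37) + 5 = 675 + 1225 − 185 + 5 = 1720 kcal/day.
TEE = 1720 × 1.825 = 3139 kcal/day.
Required daily deficit = 0.6 × 7700 ÷ 7 = 660 kcal/day.
Target intake = 3139 − 660 = 2479 kcal/day.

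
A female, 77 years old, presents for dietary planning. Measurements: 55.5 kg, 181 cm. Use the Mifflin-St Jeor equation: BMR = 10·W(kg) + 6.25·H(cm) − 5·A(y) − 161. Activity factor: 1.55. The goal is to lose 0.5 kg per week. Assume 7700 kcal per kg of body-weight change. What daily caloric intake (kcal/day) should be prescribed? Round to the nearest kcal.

Mifflin-St Jeor (female): BMR = 10(55.5) + 6.25(181) − 5(77) − 161 = 555 + 1131.25 − 385 − 161 = 1140.25 kcal/day.
TEE = 1140.25 × 1.55 = 1767.3875 kcal/day.
Required daily deficit = 0.5 × 7700 ÷ 7 = 550 kcal/day.
Target intake = 1767.3875 − 550 = 1217.3875 kcal/day.

1217 kcal/day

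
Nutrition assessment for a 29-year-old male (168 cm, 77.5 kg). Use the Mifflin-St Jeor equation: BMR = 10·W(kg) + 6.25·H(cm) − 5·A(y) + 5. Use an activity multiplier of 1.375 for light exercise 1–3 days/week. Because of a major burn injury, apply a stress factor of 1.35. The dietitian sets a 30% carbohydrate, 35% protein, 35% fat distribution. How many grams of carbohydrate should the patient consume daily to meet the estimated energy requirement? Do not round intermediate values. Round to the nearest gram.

Mifflin-St Jeor (male): BMR = 10(77.5) + 6.25(168) − 5(29) + 5 = 775 + 1050 − 145 + 5 = 1685 kcal/day.
TEE = 1685 × 1.375 = 2316.875 kcal/day.
With stress factor 1.35: 2316.875 × 1.35 = 3127.7813 kcal/day.
Carbohydrate energy = 30% × 3127.7813 = 938.3344 kcal.
Carbohydrate = 938.3344 ÷ 4 kcal/g = 234.5836 g.

235 g/day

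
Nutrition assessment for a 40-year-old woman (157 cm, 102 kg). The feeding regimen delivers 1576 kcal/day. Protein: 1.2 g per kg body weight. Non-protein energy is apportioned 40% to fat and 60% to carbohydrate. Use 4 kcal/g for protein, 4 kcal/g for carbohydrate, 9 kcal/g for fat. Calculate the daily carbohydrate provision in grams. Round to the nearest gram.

Protein = 1.2 × 102 = 122.4 g → 122.4 × 4 = 489.6 kcal.
Non-protein calories = 1576 − 489.6 = 1086.4 kcal.
Fat: 40% × 1086.4 = 434.56 kcal; carbohydrate: 651.84 kcal.
Carbohydrate: 651.84 kcal ÷ 4 kcal/g = 162.96 g.

163 g/day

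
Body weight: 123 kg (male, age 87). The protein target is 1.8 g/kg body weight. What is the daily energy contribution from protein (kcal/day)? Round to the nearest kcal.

Protein = 1.8 g/kg × 123 kg = 221.4 g/day.
Protein energy = 221.4 g × 4 kcal/g = 885.6 kcal/day.

886 kcal/day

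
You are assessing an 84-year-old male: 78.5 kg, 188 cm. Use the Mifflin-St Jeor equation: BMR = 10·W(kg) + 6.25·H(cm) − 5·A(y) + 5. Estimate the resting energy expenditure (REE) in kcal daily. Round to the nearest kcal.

Mifflin-St Jeor (male): BMR = 10(78.5) + 6.25(188) − 5(84) + 5 = 785 + 1175 − 420 + 5 = 1545 kcal/day.

1545 kcal daily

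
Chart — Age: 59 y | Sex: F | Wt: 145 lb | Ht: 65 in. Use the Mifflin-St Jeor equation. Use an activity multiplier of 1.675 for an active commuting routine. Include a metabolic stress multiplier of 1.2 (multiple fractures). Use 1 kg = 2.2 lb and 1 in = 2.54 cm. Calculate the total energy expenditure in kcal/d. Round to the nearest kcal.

2482 kcal/d

Convert to metric: weight = 145 ÷ 2.2 = 65.9091 kg; height = 65 × 2.54 = 165.1 cm.
Mifflin-St Jeor (female): BMR = 10(65.9091) + 6.25(165.1) − 5(59) − 161 = 659.0909 + 1031.875 − 295 − 161 = 1234.9659 kcal/day.
TEE = BMR × activity factor = 1234.9659 × 1.675 = 2068.5679 kcal/day.
Apply stress factor: 2068.5679 × 1.2 = 2482.2815 kcal/day.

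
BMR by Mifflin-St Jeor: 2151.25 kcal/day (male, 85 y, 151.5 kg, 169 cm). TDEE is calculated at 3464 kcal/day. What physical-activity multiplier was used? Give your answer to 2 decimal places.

Activity factor = TEE ÷ BMR = 3464 ÷ 2151.25 = 1.61.

1.61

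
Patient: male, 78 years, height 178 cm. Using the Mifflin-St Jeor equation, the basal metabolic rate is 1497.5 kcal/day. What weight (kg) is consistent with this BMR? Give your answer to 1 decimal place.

77.0 kg

1497.5 = 10·W + 6.25(178) − 5(78) + 5
10·W = 1497.5 − 727.5 = 770, so W = 77 kg.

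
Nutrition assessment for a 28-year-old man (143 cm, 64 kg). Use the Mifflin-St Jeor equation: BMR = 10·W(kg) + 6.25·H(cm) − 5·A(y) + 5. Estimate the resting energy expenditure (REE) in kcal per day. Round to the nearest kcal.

1399 kcal per day

Mifflin-St Jeor (male): BMR = 10(64) + 6.25(143) − 5(28) + 5 = 640 + 893.75 − 140 + 5 = 1398.75 kcal/day.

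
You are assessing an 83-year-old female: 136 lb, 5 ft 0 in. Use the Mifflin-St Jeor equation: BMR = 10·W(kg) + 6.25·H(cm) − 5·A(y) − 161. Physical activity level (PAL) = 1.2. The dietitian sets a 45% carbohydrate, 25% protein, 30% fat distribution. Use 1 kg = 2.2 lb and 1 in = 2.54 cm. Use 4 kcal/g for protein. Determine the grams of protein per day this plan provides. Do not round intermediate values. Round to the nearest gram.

Convert to metric: weight = 136 ÷ 2.2 = 61.8182 kg; height = (5×12 + 0) × 2.54 = 60 × 2.54 = 152.4 cm.
Mifflin-St Jeor (female): BMR = 10(61.8182) + 6.25(152.4) − 5(83) − 161 = 618.1818 + 952.5 − 415 − 161 = 994.6818 kcal/day.
TEE = 994.6818 × 1.2 = 1193.6182 kcal/day.
Protein energy = 25% × 1193.6182 = 298.4045 kcal.
Protein = 298.4045 ÷ 4 kcal/g = 74.6011 g.

75 g/day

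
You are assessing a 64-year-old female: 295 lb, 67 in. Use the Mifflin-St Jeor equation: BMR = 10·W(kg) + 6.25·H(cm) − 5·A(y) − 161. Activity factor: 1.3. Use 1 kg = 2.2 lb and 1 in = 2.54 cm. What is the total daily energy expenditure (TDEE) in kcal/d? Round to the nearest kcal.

2501 kcal/d

Convert to metric: weight = 295 ÷ 2.2 = 134.0909 kg; height = 67 × 2.54 = 170.18 cm.
Mifflin-St Jeor (female): BMR = 10(134.0909) + 6.25(170.18) − 5(64) − 161 = 1340.9091 + 1063.625 − 320 − 161 = 1923.5341 kcal/day.
TEE = BMR × activity factor = 1923.5341 × 1.3 = 2500.5943 kcal/day.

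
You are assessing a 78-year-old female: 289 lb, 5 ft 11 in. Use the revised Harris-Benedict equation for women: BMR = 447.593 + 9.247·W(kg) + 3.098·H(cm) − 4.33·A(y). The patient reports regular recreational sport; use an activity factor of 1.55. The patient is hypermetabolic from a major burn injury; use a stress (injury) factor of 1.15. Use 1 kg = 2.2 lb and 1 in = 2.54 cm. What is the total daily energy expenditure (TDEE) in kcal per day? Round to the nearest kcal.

Convert to metric: weight = 289 ÷ 2.2 = 131.3636 kg; height = (5×12 + 11) × 2.54 = 71 × 2.54 = 180.34 cm.
Harris-Benedict: BMR = 447.593 + 9.247(131.3636) + 3.098(180.34) − 4.33(78) = 1883.2659 kcal/day.
TEE = BMR × activity factor = 1883.2659 × 1.55 = 2919.0621 kcal/day.
Apply stress factor: 2919.0621 × 1.15 = 3356.9214 kcal/day.

3357 kcal per day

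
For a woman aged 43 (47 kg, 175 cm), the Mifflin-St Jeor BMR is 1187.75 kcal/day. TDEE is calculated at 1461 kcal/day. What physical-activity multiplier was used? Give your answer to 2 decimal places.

1.23

Activity factor = TEE ÷ BMR = 1461 ÷ 1187.75 = 1.23.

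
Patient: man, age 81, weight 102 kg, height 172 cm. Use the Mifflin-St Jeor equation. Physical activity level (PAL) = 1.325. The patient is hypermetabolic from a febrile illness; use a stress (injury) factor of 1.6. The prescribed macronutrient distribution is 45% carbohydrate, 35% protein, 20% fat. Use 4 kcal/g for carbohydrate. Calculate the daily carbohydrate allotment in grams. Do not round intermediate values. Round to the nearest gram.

Mifflin-St Jeor (male): BMR = 10(102) + 6.25(172) − 5(81) + 5 = 1020 + 1075 − 405 + 5 = 1695 kcal/day.
TEE = 1695 × 1.325 = 2245.875 kcal/day.
With stress factor 1.6: 2245.875 × 1.6 = 3593.4 kcal/day.
Carbohydrate energy = 45% × 3593.4 = 1617.03 kcal.
Carbohydrate = 1617.03 ÷ 4 kcal/g = 404.2575 g.

404 g/day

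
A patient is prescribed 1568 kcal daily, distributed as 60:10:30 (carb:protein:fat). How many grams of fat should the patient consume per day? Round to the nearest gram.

Fat energy = 30% × 1568 = 470.4 kcal.
At 9 kcal/g: 470.4 ÷ 9 = 52.2667 g.

52 g/day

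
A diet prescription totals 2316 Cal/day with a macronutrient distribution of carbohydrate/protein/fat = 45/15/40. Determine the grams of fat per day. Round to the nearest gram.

103 g/day

Fat energy = 40% × 2316 = 926.4 kcal.
At 9 kcal/g: 926.4 ÷ 9 = 102.9333 g.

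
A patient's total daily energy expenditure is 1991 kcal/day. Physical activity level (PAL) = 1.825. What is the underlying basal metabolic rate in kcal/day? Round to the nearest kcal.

BMR = TEE ÷ activity factor = 1991 ÷ 1.825 = 1090.9589 kcal/day.

1091 kcal/day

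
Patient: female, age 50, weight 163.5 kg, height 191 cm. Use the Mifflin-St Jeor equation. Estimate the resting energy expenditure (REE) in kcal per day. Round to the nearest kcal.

2418 kcal per day

Mifflin-St Jeor (female): BMR = 10(163.5) + 6.25(191) − 5(50) − 161 = 1635 + 1193.75 − 250 − 161 = 2417.75 kcal/day.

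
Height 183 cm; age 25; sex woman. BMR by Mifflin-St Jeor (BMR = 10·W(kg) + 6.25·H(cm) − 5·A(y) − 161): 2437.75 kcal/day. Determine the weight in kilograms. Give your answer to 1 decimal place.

2437.75 = 10·W + 6.25(183) − 5(25) − 161
10·W = 2437.75 − 857.75 = 1580, so W = 158 kg.

158.0 kg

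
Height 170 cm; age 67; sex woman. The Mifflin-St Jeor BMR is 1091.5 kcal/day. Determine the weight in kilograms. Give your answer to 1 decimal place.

52.5 kg

1091.5 = 10·W + 6.25(170) − 5(67) − 161
10·W = 1091.5 − 566.5 = 525, so W = 52.5 kg.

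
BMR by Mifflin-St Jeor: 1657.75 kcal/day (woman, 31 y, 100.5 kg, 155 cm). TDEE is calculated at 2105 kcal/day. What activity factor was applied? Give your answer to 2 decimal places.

1.27

Activity factor = TEE ÷ BMR = 2105 ÷ 1657.75 = 1.27.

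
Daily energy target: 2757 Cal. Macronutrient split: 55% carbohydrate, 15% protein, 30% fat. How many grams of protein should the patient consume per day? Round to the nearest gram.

Protein energy = 15% × 2757 = 413.55 kcal.
At 4 kcal/g: 413.55 ÷ 4 = 103.3875 g.

103 g/day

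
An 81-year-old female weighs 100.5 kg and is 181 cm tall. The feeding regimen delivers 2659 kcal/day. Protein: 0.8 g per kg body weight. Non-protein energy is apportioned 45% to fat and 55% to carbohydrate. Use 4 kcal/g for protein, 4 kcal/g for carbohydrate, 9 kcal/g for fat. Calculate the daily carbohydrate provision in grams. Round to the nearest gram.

321 g/day

Protein = 0.8 × 100.5 = 80.4 g → 80.4 × 4 = 321.6 kcal.
Non-protein calories = 2659 − 321.6 = 2337.4 kcal.
Fat: 45% × 2337.4 = 1051.83 kcal; carbohydrate: 1285.57 kcal.
Carbohydrate: 1285.57 kcal ÷ 4 kcal/g = 321.3925 g.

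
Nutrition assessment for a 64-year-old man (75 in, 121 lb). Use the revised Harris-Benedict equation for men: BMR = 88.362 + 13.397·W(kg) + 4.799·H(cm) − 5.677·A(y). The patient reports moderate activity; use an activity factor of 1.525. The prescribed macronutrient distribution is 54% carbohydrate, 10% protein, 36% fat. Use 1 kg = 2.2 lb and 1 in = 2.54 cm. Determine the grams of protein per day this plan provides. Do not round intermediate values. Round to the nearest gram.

Convert to metric: weight = 121 ÷ 2.2 = 55 kg; height = 75 × 2.54 = 190.5 cm.
Harris-Benedict: BMR = 88.362 + 13.397(55) + 4.799(190.5) − 5.677(64) = 1376.0785 kcal/day.
TEE = 1376.0785 × 1.525 = 2098.5197 kcal/day.
Protein energy = 10% × 2098.5197 = 209.852 kcal.
Protein = 209.852 ÷ 4 kcal/g = 52.463 g.

52 g/day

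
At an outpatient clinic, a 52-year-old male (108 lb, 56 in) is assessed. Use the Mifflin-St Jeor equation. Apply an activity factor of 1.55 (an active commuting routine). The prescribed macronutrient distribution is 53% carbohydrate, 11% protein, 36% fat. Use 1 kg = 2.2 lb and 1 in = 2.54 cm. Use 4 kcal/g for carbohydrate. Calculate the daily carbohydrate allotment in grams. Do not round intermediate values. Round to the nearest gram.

Convert to metric: weight = 108 ÷ 2.2 = 49.0909 kg; height = 56 × 2.54 = 142.24 cm.
Mifflin-St Jeor (male): BMR = 10(49.0909) + 6.25(142.24) − 5(52) + 5 = 490.9091 + 889 − 260 + 5 = 1124.9091 kcal/day.
TEE = 1124.9091 × 1.55 = 1743.6091 kcal/day.
Carbohydrate energy = 53% × 1743.6091 = 924.1128 kcal.
Carbohydrate = 924.1128 ÷ 4 kcal/g = 231.0282 g.

231 g/day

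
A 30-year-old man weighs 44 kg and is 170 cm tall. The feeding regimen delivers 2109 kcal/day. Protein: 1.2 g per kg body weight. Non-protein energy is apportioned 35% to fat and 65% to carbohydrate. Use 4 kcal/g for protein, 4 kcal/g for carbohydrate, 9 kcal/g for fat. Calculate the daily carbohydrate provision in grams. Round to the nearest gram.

308 g/day

Protein = 1.2 × 44 = 52.8 g → 52.8 × 4 = 211.2 kcal.
Non-protein calories = 2109 − 211.2 = 1897.8 kcal.
Fat: 35% × 1897.8 = 664.23 kcal; carbohydrate: 1233.57 kcal.
Carbohydrate: 1233.57 kcal ÷ 4 kcal/g = 308.3925 g.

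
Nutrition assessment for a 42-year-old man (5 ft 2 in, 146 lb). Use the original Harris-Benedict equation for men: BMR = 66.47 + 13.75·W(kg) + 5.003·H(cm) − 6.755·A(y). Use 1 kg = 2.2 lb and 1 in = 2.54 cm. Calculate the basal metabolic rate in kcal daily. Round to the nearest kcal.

1483 kcal daily

Convert to metric: weight = 146 ÷ 2.2 = 66.3636 kg; height = (5×12 + 2) × 2.54 = 62 × 2.54 = 157.48 cm.
Harris-Benedict: BMR = 66.47 + 13.75(66.3636) + 5.003(157.48) − 6.755(42) = 1483.1324 kcal/day.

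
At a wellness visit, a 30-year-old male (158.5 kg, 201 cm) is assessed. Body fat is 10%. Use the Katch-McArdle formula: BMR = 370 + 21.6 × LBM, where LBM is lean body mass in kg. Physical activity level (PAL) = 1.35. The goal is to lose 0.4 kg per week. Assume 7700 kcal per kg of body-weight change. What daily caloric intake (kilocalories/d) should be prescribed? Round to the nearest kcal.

LBM = 158.5 × (1 − 0.1) = 142.65 kg. Katch-McArdle: BMR = 370 + 21.6 × 142.65 = 3451.24 kcal/day.
TEE = 3451.24 × 1.35 = 4659.174 kcal/day.
Required daily deficit = 0.4 × 7700 ÷ 7 = 440 kcal/day.
Target intake = 4659.174 − 440 = 4219.174 kcal/day.

4219 kilocalories/d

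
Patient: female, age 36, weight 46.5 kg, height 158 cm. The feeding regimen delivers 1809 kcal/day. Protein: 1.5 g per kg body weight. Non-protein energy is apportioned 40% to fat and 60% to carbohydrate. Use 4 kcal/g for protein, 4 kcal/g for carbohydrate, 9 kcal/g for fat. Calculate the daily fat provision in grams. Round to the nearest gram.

68 g/day

Protein = 1.5 × 46.5 = 69.75 g → 69.75 × 4 = 279 kcal.
Non-protein calories = 1809 − 279 = 1530 kcal.
Fat: 40% × 1530 = 612 kcal; carbohydrate: 918 kcal.
Fat: 612 kcal ÷ 9 kcal/g = 68 g.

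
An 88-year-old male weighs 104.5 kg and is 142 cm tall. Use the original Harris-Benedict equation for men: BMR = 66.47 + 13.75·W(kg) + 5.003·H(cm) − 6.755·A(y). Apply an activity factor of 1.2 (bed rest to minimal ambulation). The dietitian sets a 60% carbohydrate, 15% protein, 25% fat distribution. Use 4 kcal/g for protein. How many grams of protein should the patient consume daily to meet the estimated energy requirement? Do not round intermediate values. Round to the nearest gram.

73 g/day

Harris-Benedict: BMR = 66.47 + 13.75(104.5) + 5.003(142) − 6.755(88) = 1619.331 kcal/day.
TEE = 1619.331 × 1.2 = 1943.1972 kcal/day.
Protein energy = 15% × 1943.1972 = 291.4796 kcal.
Protein = 291.4796 ÷ 4 kcal/g = 72.8699 g.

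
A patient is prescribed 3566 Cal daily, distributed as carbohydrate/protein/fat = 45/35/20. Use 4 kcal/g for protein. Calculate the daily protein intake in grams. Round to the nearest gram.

Protein energy = 35% × 3566 = 1248.1 kcal.
At 4 kcal/g: 1248.1 ÷ 4 = 312.025 g.

312 g/day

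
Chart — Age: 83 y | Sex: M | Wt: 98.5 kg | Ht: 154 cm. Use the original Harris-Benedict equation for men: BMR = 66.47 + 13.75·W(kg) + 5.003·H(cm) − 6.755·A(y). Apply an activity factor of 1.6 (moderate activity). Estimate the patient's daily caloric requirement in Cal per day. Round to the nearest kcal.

Harris-Benedict: BMR = 66.47 + 13.75(98.5) + 5.003(154) − 6.755(83) = 1630.642 kcal/day.
TEE = BMR × activity factor = 1630.642 × 1.6 = 2609.0272 kcal/day.

2609 Cal per day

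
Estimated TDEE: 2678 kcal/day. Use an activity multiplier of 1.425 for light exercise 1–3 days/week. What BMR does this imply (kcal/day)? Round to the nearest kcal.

BMR = TEE ÷ activity factor = 2678 ÷ 1.425 = 1879.2982 kcal/day.

1879 kcal/day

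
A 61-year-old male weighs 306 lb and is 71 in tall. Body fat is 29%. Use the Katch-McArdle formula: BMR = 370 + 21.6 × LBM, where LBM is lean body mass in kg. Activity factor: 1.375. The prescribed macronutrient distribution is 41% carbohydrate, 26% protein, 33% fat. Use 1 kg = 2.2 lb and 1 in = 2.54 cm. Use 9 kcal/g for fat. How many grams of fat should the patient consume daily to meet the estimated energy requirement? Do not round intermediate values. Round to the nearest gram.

Convert to metric: weight = 306 ÷ 2.2 = 139.0909 kg; height = 71 × 2.54 = 180.34 cm.
LBM = 139.0909 × (1 − 0.29) = 98.7545 kg. Katch-McArdle: BMR = 370 + 21.6 × 98.7545 = 2503.0982 kcal/day.
TEE = 2503.0982 × 1.375 = 3441.76 kcal/day.
Fat energy = 33% × 3441.76 = 1135.7808 kcal.
Fat = 1135.7808 ÷ 9 kcal/g = 126.1979 g.

126 g/day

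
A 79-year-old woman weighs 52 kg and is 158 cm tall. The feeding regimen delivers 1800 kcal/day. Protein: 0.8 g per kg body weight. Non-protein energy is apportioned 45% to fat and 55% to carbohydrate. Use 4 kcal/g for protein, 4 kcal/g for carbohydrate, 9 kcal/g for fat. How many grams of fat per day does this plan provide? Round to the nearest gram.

Protein = 0.8 × 52 = 41.6 g → 41.6 × 4 = 166.4 kcal.
Non-protein calories = 1800 − 166.4 = 1633.6 kcal.
Fat: 45% × 1633.6 = 735.12 kcal; carbohydrate: 898.48 kcal.
Fat: 735.12 kcal ÷ 9 kcal/g = 81.68 g.

82 g/day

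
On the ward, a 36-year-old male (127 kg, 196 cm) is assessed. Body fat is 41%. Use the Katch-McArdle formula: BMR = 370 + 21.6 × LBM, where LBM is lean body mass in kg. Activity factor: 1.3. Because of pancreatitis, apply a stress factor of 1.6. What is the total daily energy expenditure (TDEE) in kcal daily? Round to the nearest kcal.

4136 kcal daily

LBM = 127 × (1 − 0.41) = 74.93 kg. Katch-McArdle: BMR = 370 + 21.6 × 74.93 = 1988.488 kcal/day.
TEE = BMR × activity factor = 1988.488 × 1.3 = 2585.0344 kcal/day.
Apply stress factor: 2585.0344 × 1.6 = 4136.055 kcal/day.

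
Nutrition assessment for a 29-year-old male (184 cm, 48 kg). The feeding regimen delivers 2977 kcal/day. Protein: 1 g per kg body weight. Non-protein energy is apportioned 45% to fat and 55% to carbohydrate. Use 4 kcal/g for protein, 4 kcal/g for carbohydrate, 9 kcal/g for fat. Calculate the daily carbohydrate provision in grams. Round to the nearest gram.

Protein = 1 × 48 = 48 g → 48 × 4 = 192 kcal.
Non-protein calories = 2977 − 192 = 2785 kcal.
Fat: 45% × 2785 = 1253.25 kcal; carbohydrate: 1531.75 kcal.
Carbohydrate: 1531.75 kcal ÷ 4 kcal/g = 382.9375 g.

383 g/day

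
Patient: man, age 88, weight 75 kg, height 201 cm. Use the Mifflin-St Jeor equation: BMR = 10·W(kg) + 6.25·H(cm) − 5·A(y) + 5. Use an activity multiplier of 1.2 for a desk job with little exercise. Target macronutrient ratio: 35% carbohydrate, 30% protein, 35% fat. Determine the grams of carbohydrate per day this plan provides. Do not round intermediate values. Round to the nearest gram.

165 g/day

Mifflin-St Jeor (male): BMR = 10(75) + 6.25(201) − 5(88) + 5 = 750 + 1256.25 − 440 + 5 = 1571.25 kcal/day.
TEE = 1571.25 × 1.2 = 1885.5 kcal/day.
Carbohydrate energy = 35% × 1885.5 = 659.925 kcal.
Carbohydrate = 659.925 ÷ 4 kcal/g = 164.9813 g.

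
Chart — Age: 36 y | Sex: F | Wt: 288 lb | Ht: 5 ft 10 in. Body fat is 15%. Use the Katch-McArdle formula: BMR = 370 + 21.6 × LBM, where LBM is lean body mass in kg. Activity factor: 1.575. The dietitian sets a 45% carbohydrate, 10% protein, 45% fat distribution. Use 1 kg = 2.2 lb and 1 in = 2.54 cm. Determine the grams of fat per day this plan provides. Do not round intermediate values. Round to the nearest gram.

218 g/day

Convert to metric: weight = 288 ÷ 2.2 = 130.9091 kg; height = (5×12 + 10) × 2.54 = 70 × 2.54 = 177.8 cm.
LBM = 130.9091 × (1 − 0.15) = 111.2727 kg. Katch-McArdle: BMR = 370 + 21.6 × 111.2727 = 2773.4909 kcal/day.
TEE = 2773.4909 × 1.575 = 4368.2482 kcal/day.
Fat energy = 45% × 4368.2482 = 1965.7117 kcal.
Fat = 1965.7117 ÷ 9 kcal/g = 218.4124 g.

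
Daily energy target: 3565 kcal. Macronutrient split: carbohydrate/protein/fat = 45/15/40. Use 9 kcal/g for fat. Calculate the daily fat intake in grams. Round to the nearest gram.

158 g/day

Fat energy = 40% × 3565 = 1426 kcal.
At 9 kcal/g: 1426 ÷ 9 = 158.4444 g.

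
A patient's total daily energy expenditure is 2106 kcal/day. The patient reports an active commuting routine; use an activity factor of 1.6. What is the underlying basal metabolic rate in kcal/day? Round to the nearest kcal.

1316 kcal/day

BMR = TEE ÷ activity factor = 2106 ÷ 1.6 = 1316.25 kcal/day.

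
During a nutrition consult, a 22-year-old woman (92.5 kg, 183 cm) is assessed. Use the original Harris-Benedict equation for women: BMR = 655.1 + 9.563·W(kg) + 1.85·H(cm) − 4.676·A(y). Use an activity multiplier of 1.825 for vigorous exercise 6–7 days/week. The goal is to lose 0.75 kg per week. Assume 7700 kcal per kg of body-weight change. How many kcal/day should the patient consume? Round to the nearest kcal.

Harris-Benedict: BMR = 655.1 + 9.563(92.5) + 1.85(183) − 4.676(22) = 1775.3555 kcal/day.
TEE = 1775.3555 × 1.825 = 3240.0238 kcal/day.
Required daily deficit = 0.75 × 7700 ÷ 7 = 825 kcal/day.
Target intake = 3240.0238 − 825 = 2415.0238 kcal/day.

2415 kcal/day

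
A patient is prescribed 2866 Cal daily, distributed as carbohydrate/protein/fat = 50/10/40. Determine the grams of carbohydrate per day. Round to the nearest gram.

Carbohydrate energy = 50% × 2866 = 1433 kcal.
At 4 kcal/g: 1433 ÷ 4 = 358.25 g.

358 g/day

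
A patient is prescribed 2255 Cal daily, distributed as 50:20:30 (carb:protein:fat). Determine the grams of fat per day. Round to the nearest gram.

75 g/day

Fat energy = 30% × 2255 = 676.5 kcal.
At 9 kcal/g: 676.5 ÷ 9 = 75.1667 g.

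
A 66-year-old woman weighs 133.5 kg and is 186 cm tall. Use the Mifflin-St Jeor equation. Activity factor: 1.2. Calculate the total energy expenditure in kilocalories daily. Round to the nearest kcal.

Mifflin-St Jeor (female): BMR = 10(133.5) + 6.25(186) − 5(66) − 161 = 1335 + 1162.5 − 330 − 161 = 2006.5 kcal/day.
TEE = BMR × activity factor = 2006.5 × 1.2 = 2407.8 kcal/day.

2408 kilocalories daily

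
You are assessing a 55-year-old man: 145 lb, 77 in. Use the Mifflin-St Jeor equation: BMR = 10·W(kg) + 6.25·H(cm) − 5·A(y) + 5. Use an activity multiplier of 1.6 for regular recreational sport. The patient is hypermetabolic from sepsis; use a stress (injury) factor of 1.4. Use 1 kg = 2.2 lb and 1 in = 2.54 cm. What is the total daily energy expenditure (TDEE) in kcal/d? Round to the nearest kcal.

Convert to metric: weight = 145 ÷ 2.2 = 65.9091 kg; height = 77 × 2.54 = 195.58 cm.
Mifflin-St Jeor (male): BMR = 10(65.9091) + 6.25(195.58) − 5(55) + 5 = 659.0909 + 1222.375 − 275 + 5 = 1611.4659 kcal/day.
TEE = BMR × activity factor = 1611.4659 × 1.6 = 2578.3455 kcal/day.
Apply stress factor: 2578.3455 × 1.4 = 3609.6836 kcal/day.

3610 kcal/d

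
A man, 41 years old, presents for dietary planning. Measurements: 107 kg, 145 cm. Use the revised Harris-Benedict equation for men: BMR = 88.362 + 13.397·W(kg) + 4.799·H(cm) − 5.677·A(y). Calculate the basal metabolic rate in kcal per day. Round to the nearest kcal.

1985 kcal per day

Harris-Benedict: BMR = 88.362 + 13.397(107) + 4.799(145) − 5.677(41) = 1984.939 kcal/day.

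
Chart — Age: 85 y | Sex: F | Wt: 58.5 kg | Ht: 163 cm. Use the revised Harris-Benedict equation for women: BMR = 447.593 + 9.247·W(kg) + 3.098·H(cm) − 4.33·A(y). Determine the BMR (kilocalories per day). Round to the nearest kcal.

Harris-Benedict: BMR = 447.593 + 9.247(58.5) + 3.098(163) − 4.33(85) = 1125.4665 kcal/day.

1125 kilocalories per day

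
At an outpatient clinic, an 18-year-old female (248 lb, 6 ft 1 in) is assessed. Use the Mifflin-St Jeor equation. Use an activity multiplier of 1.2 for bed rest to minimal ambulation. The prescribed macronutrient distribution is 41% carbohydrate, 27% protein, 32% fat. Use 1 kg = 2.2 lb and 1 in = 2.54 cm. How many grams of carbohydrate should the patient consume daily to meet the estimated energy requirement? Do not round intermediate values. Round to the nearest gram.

250 g/day

Convert to metric: weight = 248 ÷ 2.2 = 112.7273 kg; height = (6×12 + 1) × 2.54 = 73 × 2.54 = 185.42 cm.
Mifflin-St Jeor (female): BMR = 10(112.7273) + 6.25(185.42) − 5(18) − 161 = 1127.2727 + 1158.875 − 90 − 161 = 2035.1477 kcal/day.
TEE = 2035.1477 × 1.2 = 2442.1773 kcal/day.
Carbohydrate energy = 41% × 2442.1773 = 1001.2927 kcal.
Carbohydrate = 1001.2927 ÷ 4 kcal/g = 250.3232 g.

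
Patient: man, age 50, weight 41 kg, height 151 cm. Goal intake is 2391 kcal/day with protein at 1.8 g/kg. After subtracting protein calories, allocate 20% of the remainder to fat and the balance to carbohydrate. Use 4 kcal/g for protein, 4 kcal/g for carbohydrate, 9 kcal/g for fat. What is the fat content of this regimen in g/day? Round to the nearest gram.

47 g/day

Protein = 1.8 × 41 = 73.8 g → 73.8 × 4 = 295.2 kcal.
Non-protein calories = 2391 − 295.2 = 2095.8 kcal.
Fat: 20% × 2095.8 = 419.16 kcal; carbohydrate: 1676.64 kcal.
Fat: 419.16 kcal ÷ 9 kcal/g = 46.5733 g.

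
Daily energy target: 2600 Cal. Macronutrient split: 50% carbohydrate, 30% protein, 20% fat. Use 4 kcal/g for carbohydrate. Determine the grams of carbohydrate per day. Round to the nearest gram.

Carbohydrate energy = 50% × 2600 = 1300 kcal.
At 4 kcal/g: 1300 ÷ 4 = 325 g.

325 g/day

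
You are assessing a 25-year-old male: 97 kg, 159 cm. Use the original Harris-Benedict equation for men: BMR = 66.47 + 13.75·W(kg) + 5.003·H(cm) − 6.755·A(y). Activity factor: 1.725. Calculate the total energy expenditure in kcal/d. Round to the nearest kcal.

Harris-Benedict: BMR = 66.47 + 13.75(97) + 5.003(159) − 6.755(25) = 2026.822 kcal/day.
TEE = BMR × activity factor = 2026.822 × 1.725 = 3496.268 kcal/day.

3496 kcal/d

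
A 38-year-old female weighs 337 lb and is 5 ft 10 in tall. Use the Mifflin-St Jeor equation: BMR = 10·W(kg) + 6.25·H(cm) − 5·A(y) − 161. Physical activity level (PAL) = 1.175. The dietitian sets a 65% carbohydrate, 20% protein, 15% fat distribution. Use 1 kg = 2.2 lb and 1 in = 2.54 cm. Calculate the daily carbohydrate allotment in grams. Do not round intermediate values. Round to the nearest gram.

438 g/day

Convert to metric: weight = 337 ÷ 2.2 = 153.1818 kg; height = (5×12 + 10) × 2.54 = 70 × 2.54 = 177.8 cm.
Mifflin-St Jeor (female): BMR = 10(153.1818) + 6.25(177.8) − 5(38) − 161 = 1531.8182 + 1111.25 − 190 − 161 = 2292.0682 kcal/day.
TEE = 2292.0682 × 1.175 = 2693.1801 kcal/day.
Carbohydrate energy = 65% × 2693.1801 = 1750.5671 kcal.
Carbohydrate = 1750.5671 ÷ 4 kcal/g = 437.6418 g.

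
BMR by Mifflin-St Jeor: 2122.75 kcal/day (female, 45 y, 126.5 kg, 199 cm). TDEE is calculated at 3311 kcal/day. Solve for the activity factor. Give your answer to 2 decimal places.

Activity factor = TEE ÷ BMR = 3311 ÷ 2122.75 = 1.56.

1.56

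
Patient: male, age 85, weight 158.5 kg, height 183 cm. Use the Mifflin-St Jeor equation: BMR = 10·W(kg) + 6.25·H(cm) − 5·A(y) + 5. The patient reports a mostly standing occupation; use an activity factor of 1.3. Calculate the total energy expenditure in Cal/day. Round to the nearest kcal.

3001 Cal/day

Mifflin-St Jeor (male): BMR = 10(158.5) + 6.25(183) − 5(85) + 5 = 1585 + 1143.75 − 425 + 5 = 2308.75 kcal/day.
TEE = BMR × activity factor = 2308.75 × 1.3 = 3001.375 kcal/day.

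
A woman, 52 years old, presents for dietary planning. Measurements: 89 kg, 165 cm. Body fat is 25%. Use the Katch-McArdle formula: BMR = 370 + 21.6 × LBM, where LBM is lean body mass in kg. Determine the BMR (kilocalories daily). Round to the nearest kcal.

1812 kilocalories daily

LBM = 89 × (1 − 0.25) = 66.75 kg. Katch-McArdle: BMR = 370 + 21.6 × 66.75 = 1811.8 kcal/day.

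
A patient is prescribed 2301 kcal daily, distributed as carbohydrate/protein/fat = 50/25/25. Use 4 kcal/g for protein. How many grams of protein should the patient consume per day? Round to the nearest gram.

Protein energy = 25% × 2301 = 575.25 kcal.
At 4 kcal/g: 575.25 ÷ 4 = 143.8125 g.

144 g/day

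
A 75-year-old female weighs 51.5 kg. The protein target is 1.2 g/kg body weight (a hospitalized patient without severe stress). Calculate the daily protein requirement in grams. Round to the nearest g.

62 g/day

Protein = 1.2 g/kg × 51.5 kg = 61.8 g/day.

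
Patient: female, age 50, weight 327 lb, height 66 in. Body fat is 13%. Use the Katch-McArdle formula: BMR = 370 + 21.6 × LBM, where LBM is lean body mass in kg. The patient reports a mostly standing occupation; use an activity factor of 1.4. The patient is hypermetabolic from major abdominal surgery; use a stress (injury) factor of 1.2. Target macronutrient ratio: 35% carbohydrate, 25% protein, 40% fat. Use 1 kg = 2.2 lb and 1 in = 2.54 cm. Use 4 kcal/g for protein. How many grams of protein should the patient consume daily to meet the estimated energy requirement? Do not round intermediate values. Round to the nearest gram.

332 g/day

Convert to metric: weight = 327 ÷ 2.2 = 148.6364 kg; height = 66 × 2.54 = 167.64 cm.
LBM = 148.6364 × (1 − 0.13) = 129.3136 kg. Katch-McArdle: BMR = 370 + 21.6 × 129.3136 = 3163.1745 kcal/day.
TEE = 3163.1745 × 1.4 = 4428.4444 kcal/day.
With stress factor 1.2: 4428.4444 × 1.2 = 5314.1332 kcal/day.
Protein energy = 25% × 5314.1332 = 1328.5333 kcal.
Protein = 1328.5333 ÷ 4 kcal/g = 332.1333 g.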